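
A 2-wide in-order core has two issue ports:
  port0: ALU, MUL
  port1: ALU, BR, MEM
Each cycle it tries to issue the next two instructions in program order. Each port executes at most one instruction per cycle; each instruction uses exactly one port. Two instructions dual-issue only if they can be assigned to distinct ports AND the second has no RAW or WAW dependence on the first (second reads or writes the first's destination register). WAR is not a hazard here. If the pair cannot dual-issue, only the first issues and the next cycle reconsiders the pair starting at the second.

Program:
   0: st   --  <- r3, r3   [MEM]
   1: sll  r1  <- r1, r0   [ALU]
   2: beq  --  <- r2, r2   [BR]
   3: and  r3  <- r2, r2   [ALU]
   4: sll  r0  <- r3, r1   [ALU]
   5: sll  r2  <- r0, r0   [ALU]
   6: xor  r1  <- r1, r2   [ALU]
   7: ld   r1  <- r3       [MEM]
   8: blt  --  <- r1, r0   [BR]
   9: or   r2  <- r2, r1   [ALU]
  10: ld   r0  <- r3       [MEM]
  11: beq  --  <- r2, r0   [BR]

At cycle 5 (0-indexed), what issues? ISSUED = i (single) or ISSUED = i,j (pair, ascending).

c0: i0+i1 st;sll  2-wide
c1: i2+i3 beq;and  2-wide
c2: i4 sll  RAW r0
c3: i5 sll  RAW r2
c4: i6 xor  WAW r1
c5: i7 ld  no-port MEM/BR
c6: i8+i9 blt;or  2-wide
c7: i10 ld  no-port MEM/BR
c8: i11 beq  tail

ISSUED = 7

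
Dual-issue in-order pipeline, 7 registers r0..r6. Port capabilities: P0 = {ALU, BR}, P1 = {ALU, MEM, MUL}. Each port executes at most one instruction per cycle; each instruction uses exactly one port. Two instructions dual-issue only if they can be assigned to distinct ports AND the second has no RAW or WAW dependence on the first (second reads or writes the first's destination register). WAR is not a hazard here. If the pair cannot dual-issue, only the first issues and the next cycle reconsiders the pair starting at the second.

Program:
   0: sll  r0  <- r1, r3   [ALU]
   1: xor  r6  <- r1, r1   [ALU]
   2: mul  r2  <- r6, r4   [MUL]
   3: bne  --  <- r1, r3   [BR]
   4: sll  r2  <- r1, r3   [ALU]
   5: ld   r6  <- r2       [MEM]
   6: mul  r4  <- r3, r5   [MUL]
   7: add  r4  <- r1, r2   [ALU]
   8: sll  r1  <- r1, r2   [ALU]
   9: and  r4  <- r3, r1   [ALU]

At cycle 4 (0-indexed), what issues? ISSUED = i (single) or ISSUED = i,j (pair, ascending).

ISSUED = 6

t=0 i0+i1:sll.ALU+xor.ALU ; 2-wide
t=1 i2+i3:mul.MUL+bne.BR ; 2-wide
t=2 i4:sll.ALU ; RAW r2
t=3 i5:ld.MEM ; no-port MEM/MUL
t=4 i6:mul.MUL ; WAW r4
t=5 i7+i8:add.ALU+sll.ALU ; 2-wide
t=6 i9:and.ALU ; tail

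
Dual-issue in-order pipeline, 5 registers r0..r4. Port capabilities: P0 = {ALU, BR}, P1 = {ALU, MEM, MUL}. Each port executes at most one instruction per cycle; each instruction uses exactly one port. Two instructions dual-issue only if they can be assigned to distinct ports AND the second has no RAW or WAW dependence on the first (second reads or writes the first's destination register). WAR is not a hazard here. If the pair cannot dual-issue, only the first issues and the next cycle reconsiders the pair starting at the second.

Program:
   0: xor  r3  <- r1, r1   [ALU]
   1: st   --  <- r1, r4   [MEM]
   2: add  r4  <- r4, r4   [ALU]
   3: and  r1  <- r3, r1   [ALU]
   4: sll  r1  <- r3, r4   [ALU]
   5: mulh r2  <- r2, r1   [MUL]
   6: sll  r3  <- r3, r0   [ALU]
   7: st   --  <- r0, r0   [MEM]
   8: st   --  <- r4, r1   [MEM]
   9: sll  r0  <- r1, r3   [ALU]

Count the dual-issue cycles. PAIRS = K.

  cy0 -> i0/i1 (xor.ALU st.MEM) pair
  cy1 -> i2/i3 (add.ALU and.ALU) pair
  cy2 -> i4 (sll.ALU) RAW r1
  cy3 -> i5/i6 (mulh.MUL sll.ALU) pair
  cy4 -> i7 (st.MEM) no-port MEM/MEM
  cy5 -> i8/i9 (st.MEM sll.ALU) pair

PAIRS = 4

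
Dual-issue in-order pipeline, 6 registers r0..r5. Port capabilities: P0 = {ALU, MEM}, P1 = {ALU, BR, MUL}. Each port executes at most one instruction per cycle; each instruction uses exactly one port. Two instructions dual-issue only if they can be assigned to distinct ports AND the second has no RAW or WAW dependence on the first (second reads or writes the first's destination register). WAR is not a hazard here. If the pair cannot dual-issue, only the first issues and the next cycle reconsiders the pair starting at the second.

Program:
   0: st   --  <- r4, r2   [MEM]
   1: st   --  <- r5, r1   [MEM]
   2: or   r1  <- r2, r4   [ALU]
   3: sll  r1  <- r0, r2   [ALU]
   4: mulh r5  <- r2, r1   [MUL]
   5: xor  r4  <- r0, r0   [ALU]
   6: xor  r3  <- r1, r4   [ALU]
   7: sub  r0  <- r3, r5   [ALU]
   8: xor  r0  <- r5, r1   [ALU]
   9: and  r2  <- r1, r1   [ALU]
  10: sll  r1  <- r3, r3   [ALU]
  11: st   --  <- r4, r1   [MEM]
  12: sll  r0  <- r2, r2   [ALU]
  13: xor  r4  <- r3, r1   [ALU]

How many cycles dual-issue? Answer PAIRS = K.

[0] i0  st  -- no-port MEM/MEM
[1] i1+i2  st or  -- dual
[2] i3  sll  -- RAW r1
[3] i4+i5  mulh xor  -- dual
[4] i6  xor  -- RAW r3
[5] i7  sub  -- WAW r0
[6] i8+i9  xor and  -- dual
[7] i10  sll  -- RAW r1
[8] i11+i12  st sll  -- dual
[9] i13  xor  -- tail

PAIRS = 4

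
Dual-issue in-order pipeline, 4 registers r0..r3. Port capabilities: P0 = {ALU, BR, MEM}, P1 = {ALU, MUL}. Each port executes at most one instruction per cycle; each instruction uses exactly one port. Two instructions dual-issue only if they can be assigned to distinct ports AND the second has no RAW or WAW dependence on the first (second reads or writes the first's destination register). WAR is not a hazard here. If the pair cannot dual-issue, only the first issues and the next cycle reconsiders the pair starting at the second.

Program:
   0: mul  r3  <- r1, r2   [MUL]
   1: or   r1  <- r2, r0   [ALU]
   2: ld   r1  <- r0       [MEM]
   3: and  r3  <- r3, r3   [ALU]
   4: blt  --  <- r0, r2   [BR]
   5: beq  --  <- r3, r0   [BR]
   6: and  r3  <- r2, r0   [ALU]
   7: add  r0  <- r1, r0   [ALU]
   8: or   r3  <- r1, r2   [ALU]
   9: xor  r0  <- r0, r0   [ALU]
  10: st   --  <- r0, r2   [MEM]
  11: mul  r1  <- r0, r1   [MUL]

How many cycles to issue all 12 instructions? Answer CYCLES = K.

CYCLES = 7

t=0 i0/i1:mul.MUL+or.ALU ; dual
t=1 i2/i3:ld.MEM+and.ALU ; dual
t=2 i4:blt.BR ; no-port BR/BR
t=3 i5/i6:beq.BR+and.ALU ; dual
t=4 i7/i8:add.ALU+or.ALU ; dual
t=5 i9:xor.ALU ; RAW r0
t=6 i10/i11:st.MEM+mul.MUL ; dual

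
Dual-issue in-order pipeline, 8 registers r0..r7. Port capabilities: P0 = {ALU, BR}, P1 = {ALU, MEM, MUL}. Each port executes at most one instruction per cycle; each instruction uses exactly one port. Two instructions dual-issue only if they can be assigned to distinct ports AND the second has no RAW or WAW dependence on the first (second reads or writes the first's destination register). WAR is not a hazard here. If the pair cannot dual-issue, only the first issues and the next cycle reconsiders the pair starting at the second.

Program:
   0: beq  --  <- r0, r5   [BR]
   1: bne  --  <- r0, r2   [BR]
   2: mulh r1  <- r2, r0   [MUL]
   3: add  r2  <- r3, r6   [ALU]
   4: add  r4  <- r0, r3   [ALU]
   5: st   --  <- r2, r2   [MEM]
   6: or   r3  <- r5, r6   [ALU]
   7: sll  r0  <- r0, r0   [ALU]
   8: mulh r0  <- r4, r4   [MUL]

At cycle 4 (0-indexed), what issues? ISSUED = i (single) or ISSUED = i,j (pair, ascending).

#0 head=0: beq i0 no-port BR/BR
#1 head=1: bne mulh i1/i2 dual
#2 head=3: add add i3/i4 dual
#3 head=5: st or i5/i6 dual
#4 head=7: sll i7 WAW r0
#5 head=8: mulh i8 tail

ISSUED = 7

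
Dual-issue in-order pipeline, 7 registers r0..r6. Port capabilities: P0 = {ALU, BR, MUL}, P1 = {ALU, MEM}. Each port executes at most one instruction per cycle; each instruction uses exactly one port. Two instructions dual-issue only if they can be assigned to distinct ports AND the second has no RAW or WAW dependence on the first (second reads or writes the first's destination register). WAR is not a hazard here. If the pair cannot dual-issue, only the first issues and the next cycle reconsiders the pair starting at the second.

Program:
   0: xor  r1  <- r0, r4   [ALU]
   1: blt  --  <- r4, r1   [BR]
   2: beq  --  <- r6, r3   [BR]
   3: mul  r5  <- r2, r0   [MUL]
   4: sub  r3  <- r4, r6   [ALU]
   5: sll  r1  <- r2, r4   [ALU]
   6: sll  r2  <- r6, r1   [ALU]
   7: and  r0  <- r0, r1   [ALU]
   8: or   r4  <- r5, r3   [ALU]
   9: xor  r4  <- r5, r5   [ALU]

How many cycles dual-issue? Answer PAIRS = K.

PAIRS = 2

#0 head=0: xor i0 RAW r1
#1 head=1: blt i1 no-port BR/BR
#2 head=2: beq i2 no-port BR/MUL
#3 head=3: mul+sub i3&i4 pair
#4 head=5: sll i5 RAW r1
#5 head=6: sll+and i6&i7 pair
#6 head=8: or i8 WAW r4
#7 head=9: xor i9 tail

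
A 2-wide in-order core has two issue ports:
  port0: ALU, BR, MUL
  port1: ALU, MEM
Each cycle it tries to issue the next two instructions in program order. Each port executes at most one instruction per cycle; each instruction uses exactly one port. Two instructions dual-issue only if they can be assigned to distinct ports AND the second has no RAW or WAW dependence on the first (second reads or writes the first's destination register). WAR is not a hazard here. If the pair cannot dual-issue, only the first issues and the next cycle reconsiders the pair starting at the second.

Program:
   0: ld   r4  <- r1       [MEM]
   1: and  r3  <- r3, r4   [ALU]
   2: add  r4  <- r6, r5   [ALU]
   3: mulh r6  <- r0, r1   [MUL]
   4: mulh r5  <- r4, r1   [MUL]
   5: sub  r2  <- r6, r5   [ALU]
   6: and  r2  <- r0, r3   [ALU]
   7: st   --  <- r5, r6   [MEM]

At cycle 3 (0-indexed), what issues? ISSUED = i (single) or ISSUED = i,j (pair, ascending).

ISSUED = 4

  cy0 -> i0 (ld) RAW r4
  cy1 -> i1/i2 (and;add) 2-wide
  cy2 -> i3 (mulh) no-port MUL/MUL
  cy3 -> i4 (mulh) RAW r5
  cy4 -> i5 (sub) WAW r2
  cy5 -> i6/i7 (and;st) 2-wide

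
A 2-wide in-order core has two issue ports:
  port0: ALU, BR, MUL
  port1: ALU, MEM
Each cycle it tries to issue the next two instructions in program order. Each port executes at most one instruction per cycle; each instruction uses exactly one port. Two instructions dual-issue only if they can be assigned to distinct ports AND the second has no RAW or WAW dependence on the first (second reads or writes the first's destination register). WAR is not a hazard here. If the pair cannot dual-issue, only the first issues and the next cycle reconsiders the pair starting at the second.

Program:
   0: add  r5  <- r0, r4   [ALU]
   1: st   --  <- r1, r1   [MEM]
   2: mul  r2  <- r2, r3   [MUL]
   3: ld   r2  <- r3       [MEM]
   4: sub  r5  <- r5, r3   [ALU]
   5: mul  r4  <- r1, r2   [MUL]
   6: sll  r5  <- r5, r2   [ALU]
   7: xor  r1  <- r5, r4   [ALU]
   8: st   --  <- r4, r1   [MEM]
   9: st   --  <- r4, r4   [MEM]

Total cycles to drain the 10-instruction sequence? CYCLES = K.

c0: i0/i1 add.ALU/st.MEM  dual
c1: i2 mul.MUL  WAW r2
c2: i3/i4 ld.MEM/sub.ALU  dual
c3: i5/i6 mul.MUL/sll.ALU  dual
c4: i7 xor.ALU  RAW r1
c5: i8 st.MEM  no-port MEM/MEM
c6: i9 st.MEM  tail

CYCLES = 7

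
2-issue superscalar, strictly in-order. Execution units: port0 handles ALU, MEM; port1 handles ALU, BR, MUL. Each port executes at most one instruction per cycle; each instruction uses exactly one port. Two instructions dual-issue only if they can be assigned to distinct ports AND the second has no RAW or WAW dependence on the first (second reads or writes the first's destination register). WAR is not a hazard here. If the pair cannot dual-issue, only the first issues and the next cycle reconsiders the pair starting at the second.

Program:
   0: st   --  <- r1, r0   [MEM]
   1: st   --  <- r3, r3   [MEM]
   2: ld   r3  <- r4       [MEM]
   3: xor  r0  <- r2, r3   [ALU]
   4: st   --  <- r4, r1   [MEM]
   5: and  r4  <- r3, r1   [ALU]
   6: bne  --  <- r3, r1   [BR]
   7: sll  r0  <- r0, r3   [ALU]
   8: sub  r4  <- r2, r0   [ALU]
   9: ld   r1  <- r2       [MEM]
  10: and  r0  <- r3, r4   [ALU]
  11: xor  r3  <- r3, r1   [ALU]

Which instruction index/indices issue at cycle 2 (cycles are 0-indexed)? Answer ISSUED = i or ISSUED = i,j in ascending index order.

c0: i0 st.MEM  no-port MEM/MEM
c1: i1 st.MEM  no-port MEM/MEM
c2: i2 ld.MEM  RAW r3
c3: i3/i4 xor.ALU st.MEM  2-wide
c4: i5/i6 and.ALU bne.BR  2-wide
c5: i7 sll.ALU  RAW r0
c6: i8/i9 sub.ALU ld.MEM  2-wide
c7: i10/i11 and.ALU xor.ALU  2-wide

ISSUED = 2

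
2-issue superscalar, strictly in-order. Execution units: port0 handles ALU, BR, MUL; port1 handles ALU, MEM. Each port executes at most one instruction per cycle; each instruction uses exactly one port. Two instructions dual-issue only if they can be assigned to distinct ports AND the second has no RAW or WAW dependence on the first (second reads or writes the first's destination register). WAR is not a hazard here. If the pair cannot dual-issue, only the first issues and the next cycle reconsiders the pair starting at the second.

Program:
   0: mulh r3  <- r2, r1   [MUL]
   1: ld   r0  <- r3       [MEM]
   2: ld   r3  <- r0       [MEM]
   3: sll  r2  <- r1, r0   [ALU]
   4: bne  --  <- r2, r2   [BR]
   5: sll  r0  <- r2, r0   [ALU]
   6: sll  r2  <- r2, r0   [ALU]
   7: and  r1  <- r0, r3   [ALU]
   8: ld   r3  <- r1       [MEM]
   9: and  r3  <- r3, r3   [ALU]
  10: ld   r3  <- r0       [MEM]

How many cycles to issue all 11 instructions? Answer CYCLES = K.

CYCLES = 8

[0] i0  mulh  -- RAW r3
[1] i1  ld  -- no-port MEM/MEM
[2] i2+i3  ld sll  -- 2-wide
[3] i4+i5  bne sll  -- 2-wide
[4] i6+i7  sll and  -- 2-wide
[5] i8  ld  -- RAW+WAW r3
[6] i9  and  -- WAW r3
[7] i10  ld  -- tail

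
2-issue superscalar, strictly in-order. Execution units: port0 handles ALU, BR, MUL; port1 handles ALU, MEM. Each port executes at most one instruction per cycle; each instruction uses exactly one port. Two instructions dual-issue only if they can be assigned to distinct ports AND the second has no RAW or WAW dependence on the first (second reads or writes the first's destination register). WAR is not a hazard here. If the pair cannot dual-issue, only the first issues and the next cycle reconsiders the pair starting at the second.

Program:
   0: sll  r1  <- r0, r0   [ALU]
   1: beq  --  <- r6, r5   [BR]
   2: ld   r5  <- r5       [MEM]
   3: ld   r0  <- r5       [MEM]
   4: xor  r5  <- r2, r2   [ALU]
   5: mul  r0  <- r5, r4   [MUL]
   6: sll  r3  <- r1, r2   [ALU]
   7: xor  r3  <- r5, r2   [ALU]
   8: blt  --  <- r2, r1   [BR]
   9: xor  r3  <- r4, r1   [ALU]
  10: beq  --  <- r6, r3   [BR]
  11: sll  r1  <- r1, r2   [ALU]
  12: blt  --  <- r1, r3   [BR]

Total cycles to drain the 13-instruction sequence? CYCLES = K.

CYCLES = 8

t=0 i0/i1:sll+beq ; 2-wide
t=1 i2:ld ; no-port MEM/MEM
t=2 i3/i4:ld+xor ; 2-wide
t=3 i5/i6:mul+sll ; 2-wide
t=4 i7/i8:xor+blt ; 2-wide
t=5 i9:xor ; RAW r3
t=6 i10/i11:beq+sll ; 2-wide
t=7 i12:blt ; tail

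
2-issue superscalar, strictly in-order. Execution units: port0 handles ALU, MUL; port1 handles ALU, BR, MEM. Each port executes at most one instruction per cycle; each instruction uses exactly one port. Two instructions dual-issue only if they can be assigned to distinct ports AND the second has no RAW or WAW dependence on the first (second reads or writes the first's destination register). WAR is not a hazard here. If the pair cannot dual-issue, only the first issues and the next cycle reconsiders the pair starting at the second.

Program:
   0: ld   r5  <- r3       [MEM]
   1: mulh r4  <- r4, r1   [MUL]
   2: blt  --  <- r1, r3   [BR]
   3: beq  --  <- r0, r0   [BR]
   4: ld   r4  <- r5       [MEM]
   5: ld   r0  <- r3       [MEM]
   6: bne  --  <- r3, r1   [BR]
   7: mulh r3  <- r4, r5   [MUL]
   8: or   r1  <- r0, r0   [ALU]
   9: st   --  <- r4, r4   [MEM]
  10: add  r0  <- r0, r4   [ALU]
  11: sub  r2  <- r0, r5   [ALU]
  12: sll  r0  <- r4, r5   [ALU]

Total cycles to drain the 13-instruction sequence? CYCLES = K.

CYCLES = 9

#0 head=0: ld+mulh i0,i1 pair
#1 head=2: blt i2 no-port BR/BR
#2 head=3: beq i3 no-port BR/MEM
#3 head=4: ld i4 no-port MEM/MEM
#4 head=5: ld i5 no-port MEM/BR
#5 head=6: bne+mulh i6,i7 pair
#6 head=8: or+st i8,i9 pair
#7 head=10: add i10 RAW r0
#8 head=11: sub+sll i11,i12 pair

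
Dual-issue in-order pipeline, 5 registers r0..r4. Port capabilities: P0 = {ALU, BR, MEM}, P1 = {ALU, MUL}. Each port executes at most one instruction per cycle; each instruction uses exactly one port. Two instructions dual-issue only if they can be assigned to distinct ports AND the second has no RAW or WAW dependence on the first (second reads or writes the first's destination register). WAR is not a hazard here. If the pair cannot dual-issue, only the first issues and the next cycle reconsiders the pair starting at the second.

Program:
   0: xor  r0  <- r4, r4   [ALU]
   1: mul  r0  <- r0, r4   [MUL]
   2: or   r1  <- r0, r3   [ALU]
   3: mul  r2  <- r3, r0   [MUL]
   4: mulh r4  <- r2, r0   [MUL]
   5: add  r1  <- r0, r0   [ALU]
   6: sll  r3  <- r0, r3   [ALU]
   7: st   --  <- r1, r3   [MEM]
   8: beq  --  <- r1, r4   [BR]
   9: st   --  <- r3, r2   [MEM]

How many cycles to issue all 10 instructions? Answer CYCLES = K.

CYCLES = 8

t=0 i0:xor ; RAW+WAW r0
t=1 i1:mul ; RAW r0
t=2 i2+i3:or+mul ; 2-wide
t=3 i4+i5:mulh+add ; 2-wide
t=4 i6:sll ; RAW r3
t=5 i7:st ; no-port MEM/BR
t=6 i8:beq ; no-port BR/MEM
t=7 i9:st ; tail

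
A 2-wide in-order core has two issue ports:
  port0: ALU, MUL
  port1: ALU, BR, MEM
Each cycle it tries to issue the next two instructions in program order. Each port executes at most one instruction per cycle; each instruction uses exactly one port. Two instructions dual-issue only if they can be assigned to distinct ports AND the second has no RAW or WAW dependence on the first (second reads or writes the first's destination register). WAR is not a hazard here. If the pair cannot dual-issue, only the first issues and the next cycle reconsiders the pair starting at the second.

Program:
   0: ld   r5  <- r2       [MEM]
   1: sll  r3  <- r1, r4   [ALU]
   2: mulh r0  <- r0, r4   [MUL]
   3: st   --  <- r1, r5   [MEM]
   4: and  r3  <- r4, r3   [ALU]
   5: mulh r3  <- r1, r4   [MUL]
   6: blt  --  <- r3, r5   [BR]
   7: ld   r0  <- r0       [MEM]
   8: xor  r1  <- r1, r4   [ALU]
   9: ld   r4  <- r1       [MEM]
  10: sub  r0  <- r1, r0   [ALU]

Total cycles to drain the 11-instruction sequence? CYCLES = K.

CYCLES = 7

#0 head=0: ld/sll i0&i1 2-wide
#1 head=2: mulh/st i2&i3 2-wide
#2 head=4: and i4 WAW r3
#3 head=5: mulh i5 RAW r3
#4 head=6: blt i6 no-port BR/MEM
#5 head=7: ld/xor i7&i8 2-wide
#6 head=9: ld/sub i9&i10 2-wide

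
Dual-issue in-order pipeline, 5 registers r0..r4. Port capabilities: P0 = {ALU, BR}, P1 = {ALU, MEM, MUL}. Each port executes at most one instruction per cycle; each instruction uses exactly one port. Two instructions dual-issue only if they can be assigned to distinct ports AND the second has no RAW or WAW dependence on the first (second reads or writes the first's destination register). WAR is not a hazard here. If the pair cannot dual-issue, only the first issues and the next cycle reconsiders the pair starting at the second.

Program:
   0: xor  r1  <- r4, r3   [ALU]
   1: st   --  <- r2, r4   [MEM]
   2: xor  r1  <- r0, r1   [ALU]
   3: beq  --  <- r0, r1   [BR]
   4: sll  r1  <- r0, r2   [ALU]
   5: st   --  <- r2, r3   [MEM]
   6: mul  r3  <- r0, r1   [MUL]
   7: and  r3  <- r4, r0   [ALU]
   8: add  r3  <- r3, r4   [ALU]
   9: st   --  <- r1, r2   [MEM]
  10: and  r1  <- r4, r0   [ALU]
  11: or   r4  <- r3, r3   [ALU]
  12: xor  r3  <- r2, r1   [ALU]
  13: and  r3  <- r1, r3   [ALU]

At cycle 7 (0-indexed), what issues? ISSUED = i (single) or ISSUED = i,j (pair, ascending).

[0] i0+i1  xor.ALU+st.MEM  -- dual
[1] i2  xor.ALU  -- RAW r1
[2] i3+i4  beq.BR+sll.ALU  -- dual
[3] i5  st.MEM  -- no-port MEM/MUL
[4] i6  mul.MUL  -- WAW r3
[5] i7  and.ALU  -- RAW+WAW r3
[6] i8+i9  add.ALU+st.MEM  -- dual
[7] i10+i11  and.ALU+or.ALU  -- dual
[8] i12  xor.ALU  -- RAW+WAW r3
[9] i13  and.ALU  -- tail

ISSUED = 10,11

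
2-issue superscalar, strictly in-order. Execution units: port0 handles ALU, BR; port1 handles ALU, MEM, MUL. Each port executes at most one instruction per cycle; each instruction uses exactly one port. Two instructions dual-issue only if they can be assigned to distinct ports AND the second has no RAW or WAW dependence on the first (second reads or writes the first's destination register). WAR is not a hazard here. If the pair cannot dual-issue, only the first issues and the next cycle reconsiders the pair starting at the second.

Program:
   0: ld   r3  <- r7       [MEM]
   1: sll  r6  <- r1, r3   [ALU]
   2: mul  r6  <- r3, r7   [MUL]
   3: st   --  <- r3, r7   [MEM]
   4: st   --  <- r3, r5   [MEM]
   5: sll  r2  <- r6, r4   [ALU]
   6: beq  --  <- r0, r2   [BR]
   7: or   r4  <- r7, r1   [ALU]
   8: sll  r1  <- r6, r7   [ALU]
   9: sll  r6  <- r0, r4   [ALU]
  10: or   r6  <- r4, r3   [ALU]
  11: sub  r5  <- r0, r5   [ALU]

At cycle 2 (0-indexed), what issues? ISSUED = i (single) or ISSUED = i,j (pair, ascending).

ISSUED = 2

[0] i0  ld  -- RAW r3
[1] i1  sll  -- WAW r6
[2] i2  mul  -- no-port MUL/MEM
[3] i3  st  -- no-port MEM/MEM
[4] i4&i5  st sll  -- dual
[5] i6&i7  beq or  -- dual
[6] i8&i9  sll sll  -- dual
[7] i10&i11  or sub  -- dual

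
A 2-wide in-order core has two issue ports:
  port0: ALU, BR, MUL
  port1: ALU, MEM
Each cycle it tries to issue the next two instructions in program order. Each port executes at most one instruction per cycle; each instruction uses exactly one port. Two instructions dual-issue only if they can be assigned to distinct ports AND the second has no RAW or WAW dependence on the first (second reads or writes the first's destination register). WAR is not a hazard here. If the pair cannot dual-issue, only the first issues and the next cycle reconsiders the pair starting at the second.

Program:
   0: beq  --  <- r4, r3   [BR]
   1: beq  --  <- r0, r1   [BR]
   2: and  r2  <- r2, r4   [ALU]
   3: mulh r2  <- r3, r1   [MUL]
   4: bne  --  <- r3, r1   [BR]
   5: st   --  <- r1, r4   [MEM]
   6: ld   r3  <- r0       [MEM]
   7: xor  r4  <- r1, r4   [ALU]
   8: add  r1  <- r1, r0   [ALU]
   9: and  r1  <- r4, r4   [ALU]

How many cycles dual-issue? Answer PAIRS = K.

  cy0 -> i0 (beq) no-port BR/BR
  cy1 -> i1/i2 (beq and) pair
  cy2 -> i3 (mulh) no-port MUL/BR
  cy3 -> i4/i5 (bne st) pair
  cy4 -> i6/i7 (ld xor) pair
  cy5 -> i8 (add) WAW r1
  cy6 -> i9 (and) tail

PAIRS = 3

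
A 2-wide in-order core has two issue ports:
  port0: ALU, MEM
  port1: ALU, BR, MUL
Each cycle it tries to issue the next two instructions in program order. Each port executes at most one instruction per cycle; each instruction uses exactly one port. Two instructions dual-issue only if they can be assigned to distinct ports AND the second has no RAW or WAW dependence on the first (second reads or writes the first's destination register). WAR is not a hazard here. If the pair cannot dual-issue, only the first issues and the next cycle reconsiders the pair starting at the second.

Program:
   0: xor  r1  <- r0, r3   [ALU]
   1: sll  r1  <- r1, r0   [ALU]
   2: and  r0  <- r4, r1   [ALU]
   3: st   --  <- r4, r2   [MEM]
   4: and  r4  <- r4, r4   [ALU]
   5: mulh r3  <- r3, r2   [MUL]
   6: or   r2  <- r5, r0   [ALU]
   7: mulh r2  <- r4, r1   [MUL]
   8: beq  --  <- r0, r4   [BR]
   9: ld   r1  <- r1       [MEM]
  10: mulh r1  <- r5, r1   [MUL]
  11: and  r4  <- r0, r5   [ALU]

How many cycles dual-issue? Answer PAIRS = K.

t=0 i0:xor.ALU ; RAW+WAW r1
t=1 i1:sll.ALU ; RAW r1
t=2 i2,i3:and.ALU/st.MEM ; dual
t=3 i4,i5:and.ALU/mulh.MUL ; dual
t=4 i6:or.ALU ; WAW r2
t=5 i7:mulh.MUL ; no-port MUL/BR
t=6 i8,i9:beq.BR/ld.MEM ; dual
t=7 i10,i11:mulh.MUL/and.ALU ; dual

PAIRS = 4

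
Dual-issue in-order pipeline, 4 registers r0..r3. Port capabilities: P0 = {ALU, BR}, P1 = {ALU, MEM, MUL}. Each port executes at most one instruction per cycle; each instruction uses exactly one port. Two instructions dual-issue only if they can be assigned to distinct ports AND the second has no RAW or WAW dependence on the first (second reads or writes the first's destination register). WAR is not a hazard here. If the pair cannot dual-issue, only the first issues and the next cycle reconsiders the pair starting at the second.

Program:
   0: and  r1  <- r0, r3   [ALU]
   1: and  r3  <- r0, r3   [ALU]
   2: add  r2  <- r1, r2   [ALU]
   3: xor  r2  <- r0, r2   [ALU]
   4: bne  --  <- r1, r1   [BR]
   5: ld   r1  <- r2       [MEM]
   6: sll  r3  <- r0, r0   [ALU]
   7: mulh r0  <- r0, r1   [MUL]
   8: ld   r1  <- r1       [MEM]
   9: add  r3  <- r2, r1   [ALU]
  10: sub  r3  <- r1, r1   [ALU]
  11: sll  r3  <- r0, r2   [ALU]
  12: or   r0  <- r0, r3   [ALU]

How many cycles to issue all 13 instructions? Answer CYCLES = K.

CYCLES = 10

[0] i0+i1  and.ALU and.ALU  -- pair
[1] i2  add.ALU  -- RAW+WAW r2
[2] i3+i4  xor.ALU bne.BR  -- pair
[3] i5+i6  ld.MEM sll.ALU  -- pair
[4] i7  mulh.MUL  -- no-port MUL/MEM
[5] i8  ld.MEM  -- RAW r1
[6] i9  add.ALU  -- WAW r3
[7] i10  sub.ALU  -- WAW r3
[8] i11  sll.ALU  -- RAW r3
[9] i12  or.ALU  -- tail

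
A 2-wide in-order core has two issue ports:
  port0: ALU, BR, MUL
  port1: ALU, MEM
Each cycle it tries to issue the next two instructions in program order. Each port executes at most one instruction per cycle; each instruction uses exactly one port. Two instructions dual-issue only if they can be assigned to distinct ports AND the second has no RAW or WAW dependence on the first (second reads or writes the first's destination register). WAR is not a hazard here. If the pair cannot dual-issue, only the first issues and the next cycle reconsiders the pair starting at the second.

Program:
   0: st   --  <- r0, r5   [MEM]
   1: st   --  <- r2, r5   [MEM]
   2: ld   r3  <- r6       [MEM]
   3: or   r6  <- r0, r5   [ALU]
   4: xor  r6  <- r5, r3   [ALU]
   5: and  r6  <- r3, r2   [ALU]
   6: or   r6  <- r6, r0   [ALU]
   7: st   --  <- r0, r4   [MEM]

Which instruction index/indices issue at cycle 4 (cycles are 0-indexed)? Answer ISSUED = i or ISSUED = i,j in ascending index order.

ISSUED = 5

#0 head=0: st i0 no-port MEM/MEM
#1 head=1: st i1 no-port MEM/MEM
#2 head=2: ld or i2&i3 pair
#3 head=4: xor i4 WAW r6
#4 head=5: and i5 RAW+WAW r6
#5 head=6: or st i6&i7 pair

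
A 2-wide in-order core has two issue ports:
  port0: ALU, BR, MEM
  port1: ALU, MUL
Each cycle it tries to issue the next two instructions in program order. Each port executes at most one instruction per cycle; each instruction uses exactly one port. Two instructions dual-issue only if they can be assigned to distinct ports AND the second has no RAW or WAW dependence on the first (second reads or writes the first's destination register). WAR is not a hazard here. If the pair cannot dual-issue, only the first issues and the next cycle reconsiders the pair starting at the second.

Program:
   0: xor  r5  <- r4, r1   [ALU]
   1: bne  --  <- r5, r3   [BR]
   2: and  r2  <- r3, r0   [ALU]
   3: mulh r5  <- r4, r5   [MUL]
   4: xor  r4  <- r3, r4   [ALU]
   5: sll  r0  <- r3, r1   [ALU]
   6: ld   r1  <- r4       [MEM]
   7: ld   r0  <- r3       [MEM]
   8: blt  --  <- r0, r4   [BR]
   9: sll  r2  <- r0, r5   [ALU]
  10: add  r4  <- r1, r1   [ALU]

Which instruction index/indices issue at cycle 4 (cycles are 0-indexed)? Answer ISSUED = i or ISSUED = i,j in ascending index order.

c0: i0 xor  RAW r5
c1: i1/i2 bne+and  2-wide
c2: i3/i4 mulh+xor  2-wide
c3: i5/i6 sll+ld  2-wide
c4: i7 ld  no-port MEM/BR
c5: i8/i9 blt+sll  2-wide
c6: i10 add  tail

ISSUED = 7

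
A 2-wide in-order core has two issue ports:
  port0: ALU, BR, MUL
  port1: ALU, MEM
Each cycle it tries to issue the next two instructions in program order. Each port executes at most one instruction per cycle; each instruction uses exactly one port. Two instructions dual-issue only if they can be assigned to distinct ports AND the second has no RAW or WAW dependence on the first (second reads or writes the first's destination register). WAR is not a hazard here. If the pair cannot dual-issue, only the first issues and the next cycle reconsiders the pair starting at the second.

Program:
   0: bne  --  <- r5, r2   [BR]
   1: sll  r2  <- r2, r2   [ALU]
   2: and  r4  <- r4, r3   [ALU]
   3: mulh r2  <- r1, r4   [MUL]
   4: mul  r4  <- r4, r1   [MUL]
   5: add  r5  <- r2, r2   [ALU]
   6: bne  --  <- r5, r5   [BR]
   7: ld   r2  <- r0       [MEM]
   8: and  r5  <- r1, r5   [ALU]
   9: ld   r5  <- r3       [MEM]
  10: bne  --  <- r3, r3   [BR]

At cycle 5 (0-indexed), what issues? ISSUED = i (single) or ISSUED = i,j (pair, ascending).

#0 head=0: bne;sll i0,i1 2-wide
#1 head=2: and i2 RAW r4
#2 head=3: mulh i3 no-port MUL/MUL
#3 head=4: mul;add i4,i5 2-wide
#4 head=6: bne;ld i6,i7 2-wide
#5 head=8: and i8 WAW r5
#6 head=9: ld;bne i9,i10 2-wide

ISSUED = 8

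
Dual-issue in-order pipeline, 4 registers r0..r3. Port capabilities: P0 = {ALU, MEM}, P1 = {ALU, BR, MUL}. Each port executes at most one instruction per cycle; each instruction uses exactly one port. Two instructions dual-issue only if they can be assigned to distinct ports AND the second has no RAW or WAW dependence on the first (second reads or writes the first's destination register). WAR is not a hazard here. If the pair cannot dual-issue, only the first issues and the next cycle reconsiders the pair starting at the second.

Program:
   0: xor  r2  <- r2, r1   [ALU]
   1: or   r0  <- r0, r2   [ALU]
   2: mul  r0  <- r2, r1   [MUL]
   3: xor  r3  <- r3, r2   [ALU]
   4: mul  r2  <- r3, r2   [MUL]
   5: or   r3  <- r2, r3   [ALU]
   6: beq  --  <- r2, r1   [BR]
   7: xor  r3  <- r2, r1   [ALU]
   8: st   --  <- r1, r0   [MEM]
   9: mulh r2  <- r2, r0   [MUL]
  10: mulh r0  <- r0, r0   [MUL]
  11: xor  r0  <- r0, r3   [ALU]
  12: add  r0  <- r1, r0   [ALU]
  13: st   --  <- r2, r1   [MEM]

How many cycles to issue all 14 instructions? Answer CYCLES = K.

t=0 i0:xor ; RAW r2
t=1 i1:or ; WAW r0
t=2 i2&i3:mul/xor ; pair
t=3 i4:mul ; RAW r2
t=4 i5&i6:or/beq ; pair
t=5 i7&i8:xor/st ; pair
t=6 i9:mulh ; no-port MUL/MUL
t=7 i10:mulh ; RAW+WAW r0
t=8 i11:xor ; RAW+WAW r0
t=9 i12&i13:add/st ; pair

CYCLES = 10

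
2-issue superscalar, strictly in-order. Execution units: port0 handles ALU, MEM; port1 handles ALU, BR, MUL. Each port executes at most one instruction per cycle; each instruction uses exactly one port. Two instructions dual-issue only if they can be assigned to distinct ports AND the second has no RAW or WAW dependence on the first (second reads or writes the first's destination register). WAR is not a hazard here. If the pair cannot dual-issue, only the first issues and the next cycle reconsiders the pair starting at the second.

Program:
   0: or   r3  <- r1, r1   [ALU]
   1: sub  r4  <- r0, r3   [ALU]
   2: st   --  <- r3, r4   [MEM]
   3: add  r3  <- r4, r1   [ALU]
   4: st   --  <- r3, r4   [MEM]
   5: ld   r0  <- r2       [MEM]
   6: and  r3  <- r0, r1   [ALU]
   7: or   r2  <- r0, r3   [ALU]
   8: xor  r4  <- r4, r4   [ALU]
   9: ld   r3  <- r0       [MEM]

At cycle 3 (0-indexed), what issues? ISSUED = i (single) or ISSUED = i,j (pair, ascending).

[0] i0  or  -- RAW r3
[1] i1  sub  -- RAW r4
[2] i2,i3  st add  -- dual
[3] i4  st  -- no-port MEM/MEM
[4] i5  ld  -- RAW r0
[5] i6  and  -- RAW r3
[6] i7,i8  or xor  -- dual
[7] i9  ld  -- tail

ISSUED = 4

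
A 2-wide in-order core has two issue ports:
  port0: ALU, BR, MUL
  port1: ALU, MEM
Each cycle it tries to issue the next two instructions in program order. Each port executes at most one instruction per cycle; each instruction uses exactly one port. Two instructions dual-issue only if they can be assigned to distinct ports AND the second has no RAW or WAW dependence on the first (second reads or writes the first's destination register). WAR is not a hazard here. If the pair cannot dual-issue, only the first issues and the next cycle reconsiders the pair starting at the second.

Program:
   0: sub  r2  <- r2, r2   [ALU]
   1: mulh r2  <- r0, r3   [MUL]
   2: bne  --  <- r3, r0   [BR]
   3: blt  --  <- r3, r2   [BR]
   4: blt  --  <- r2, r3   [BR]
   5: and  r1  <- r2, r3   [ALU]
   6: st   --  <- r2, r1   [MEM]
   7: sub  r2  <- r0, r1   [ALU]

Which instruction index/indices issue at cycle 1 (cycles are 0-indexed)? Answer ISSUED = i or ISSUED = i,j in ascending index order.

[0] i0  sub.ALU  -- WAW r2
[1] i1  mulh.MUL  -- no-port MUL/BR
[2] i2  bne.BR  -- no-port BR/BR
[3] i3  blt.BR  -- no-port BR/BR
[4] i4/i5  blt.BR;and.ALU  -- dual
[5] i6/i7  st.MEM;sub.ALU  -- dual

ISSUED = 1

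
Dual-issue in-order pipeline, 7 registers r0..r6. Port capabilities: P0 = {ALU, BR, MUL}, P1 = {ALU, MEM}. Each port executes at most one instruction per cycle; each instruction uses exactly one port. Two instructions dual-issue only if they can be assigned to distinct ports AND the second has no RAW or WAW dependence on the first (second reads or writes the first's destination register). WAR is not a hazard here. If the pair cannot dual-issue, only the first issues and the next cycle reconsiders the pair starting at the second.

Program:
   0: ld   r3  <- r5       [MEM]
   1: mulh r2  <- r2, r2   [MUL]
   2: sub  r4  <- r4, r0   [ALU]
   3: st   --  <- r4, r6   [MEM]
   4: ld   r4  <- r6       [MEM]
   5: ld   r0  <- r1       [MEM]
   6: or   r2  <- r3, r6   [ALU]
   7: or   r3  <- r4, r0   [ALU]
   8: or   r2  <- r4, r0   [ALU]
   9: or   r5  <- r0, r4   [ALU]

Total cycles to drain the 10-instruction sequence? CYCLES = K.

CYCLES = 7

[0] i0,i1  ld mulh  -- pair
[1] i2  sub  -- RAW r4
[2] i3  st  -- no-port MEM/MEM
[3] i4  ld  -- no-port MEM/MEM
[4] i5,i6  ld or  -- pair
[5] i7,i8  or or  -- pair
[6] i9  or  -- tail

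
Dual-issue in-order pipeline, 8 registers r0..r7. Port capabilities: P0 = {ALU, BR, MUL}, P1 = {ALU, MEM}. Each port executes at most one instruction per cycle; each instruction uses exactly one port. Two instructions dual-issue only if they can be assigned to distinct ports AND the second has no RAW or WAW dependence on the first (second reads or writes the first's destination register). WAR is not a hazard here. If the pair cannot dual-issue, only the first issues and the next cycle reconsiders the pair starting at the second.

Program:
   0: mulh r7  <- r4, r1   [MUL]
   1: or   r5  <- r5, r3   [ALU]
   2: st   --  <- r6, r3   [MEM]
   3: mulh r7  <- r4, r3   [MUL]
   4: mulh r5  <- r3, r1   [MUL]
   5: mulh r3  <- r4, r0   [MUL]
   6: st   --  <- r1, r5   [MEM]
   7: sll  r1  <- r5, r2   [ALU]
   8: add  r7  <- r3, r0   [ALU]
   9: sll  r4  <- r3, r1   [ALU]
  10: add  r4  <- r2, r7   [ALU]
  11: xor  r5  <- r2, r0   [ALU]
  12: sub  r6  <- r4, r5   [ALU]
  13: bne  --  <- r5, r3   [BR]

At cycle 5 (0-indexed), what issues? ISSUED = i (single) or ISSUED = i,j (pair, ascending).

  cy0 -> i0,i1 (mulh.MUL+or.ALU) pair
  cy1 -> i2,i3 (st.MEM+mulh.MUL) pair
  cy2 -> i4 (mulh.MUL) no-port MUL/MUL
  cy3 -> i5,i6 (mulh.MUL+st.MEM) pair
  cy4 -> i7,i8 (sll.ALU+add.ALU) pair
  cy5 -> i9 (sll.ALU) WAW r4
  cy6 -> i10,i11 (add.ALU+xor.ALU) pair
  cy7 -> i12,i13 (sub.ALU+bne.BR) pair

ISSUED = 9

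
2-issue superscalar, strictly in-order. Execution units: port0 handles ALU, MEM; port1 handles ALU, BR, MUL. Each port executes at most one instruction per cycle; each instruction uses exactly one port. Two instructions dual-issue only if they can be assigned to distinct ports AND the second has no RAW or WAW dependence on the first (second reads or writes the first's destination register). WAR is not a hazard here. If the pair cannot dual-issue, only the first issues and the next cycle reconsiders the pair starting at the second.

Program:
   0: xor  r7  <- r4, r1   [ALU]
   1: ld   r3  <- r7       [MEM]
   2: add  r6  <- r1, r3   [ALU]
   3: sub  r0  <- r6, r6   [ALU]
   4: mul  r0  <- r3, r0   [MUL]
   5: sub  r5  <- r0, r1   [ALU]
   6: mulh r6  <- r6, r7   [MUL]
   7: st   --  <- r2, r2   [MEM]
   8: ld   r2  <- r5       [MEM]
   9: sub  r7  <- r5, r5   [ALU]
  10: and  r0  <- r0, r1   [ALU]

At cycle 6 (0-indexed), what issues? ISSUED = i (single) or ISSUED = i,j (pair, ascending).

[0] i0  xor  -- RAW r7
[1] i1  ld  -- RAW r3
[2] i2  add  -- RAW r6
[3] i3  sub  -- RAW+WAW r0
[4] i4  mul  -- RAW r0
[5] i5+i6  sub/mulh  -- 2-wide
[6] i7  st  -- no-port MEM/MEM
[7] i8+i9  ld/sub  -- 2-wide
[8] i10  and  -- tail

ISSUED = 7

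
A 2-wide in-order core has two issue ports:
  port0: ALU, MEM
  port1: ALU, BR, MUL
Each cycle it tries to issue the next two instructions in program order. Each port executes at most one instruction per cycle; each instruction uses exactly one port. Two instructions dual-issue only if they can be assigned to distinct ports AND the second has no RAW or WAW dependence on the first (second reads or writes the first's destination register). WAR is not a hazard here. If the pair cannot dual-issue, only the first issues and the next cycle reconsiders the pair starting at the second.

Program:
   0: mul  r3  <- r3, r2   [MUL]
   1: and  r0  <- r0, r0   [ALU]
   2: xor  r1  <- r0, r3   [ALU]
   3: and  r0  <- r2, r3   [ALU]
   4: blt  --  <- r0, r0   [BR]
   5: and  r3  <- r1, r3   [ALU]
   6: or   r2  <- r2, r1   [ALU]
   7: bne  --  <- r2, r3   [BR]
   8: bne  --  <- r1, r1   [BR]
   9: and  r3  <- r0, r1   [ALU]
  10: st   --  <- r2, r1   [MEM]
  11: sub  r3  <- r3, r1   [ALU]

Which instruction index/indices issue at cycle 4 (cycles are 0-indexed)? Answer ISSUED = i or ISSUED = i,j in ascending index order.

[0] i0,i1  mul+and  -- 2-wide
[1] i2,i3  xor+and  -- 2-wide
[2] i4,i5  blt+and  -- 2-wide
[3] i6  or  -- RAW r2
[4] i7  bne  -- no-port BR/BR
[5] i8,i9  bne+and  -- 2-wide
[6] i10,i11  st+sub  -- 2-wide

ISSUED = 7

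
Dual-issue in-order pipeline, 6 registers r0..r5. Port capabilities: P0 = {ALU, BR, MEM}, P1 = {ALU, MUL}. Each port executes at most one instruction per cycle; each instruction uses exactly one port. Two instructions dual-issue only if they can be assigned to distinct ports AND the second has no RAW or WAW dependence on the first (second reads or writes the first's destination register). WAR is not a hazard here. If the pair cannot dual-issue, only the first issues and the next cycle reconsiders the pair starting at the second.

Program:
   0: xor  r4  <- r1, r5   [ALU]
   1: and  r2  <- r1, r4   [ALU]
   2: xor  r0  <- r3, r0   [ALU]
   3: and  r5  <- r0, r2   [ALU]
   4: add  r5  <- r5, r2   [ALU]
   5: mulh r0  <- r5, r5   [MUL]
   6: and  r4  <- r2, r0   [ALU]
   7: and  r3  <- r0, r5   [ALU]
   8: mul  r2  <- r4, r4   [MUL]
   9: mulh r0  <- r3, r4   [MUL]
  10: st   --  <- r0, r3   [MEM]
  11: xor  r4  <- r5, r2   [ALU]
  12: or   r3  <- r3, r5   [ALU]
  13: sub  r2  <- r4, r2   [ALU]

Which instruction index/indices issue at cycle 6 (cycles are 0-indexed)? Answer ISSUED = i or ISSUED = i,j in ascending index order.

t=0 i0:xor.ALU ; RAW r4
t=1 i1/i2:and.ALU xor.ALU ; 2-wide
t=2 i3:and.ALU ; RAW+WAW r5
t=3 i4:add.ALU ; RAW r5
t=4 i5:mulh.MUL ; RAW r0
t=5 i6/i7:and.ALU and.ALU ; 2-wide
t=6 i8:mul.MUL ; no-port MUL/MUL
t=7 i9:mulh.MUL ; RAW r0
t=8 i10/i11:st.MEM xor.ALU ; 2-wide
t=9 i12/i13:or.ALU sub.ALU ; 2-wide

ISSUED = 8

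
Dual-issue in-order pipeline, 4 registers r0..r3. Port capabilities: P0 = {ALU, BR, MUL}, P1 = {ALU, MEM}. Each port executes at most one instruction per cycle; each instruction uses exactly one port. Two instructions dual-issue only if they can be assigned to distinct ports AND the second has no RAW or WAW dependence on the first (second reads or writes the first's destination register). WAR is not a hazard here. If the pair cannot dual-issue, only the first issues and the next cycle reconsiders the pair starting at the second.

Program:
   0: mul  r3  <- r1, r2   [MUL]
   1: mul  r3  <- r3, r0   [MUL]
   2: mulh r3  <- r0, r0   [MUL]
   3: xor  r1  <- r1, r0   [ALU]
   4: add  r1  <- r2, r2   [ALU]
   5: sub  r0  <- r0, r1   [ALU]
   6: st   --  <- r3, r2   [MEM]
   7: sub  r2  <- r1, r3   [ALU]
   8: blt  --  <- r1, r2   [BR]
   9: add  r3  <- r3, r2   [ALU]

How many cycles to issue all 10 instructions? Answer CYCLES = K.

t=0 i0:mul.MUL ; no-port MUL/MUL
t=1 i1:mul.MUL ; no-port MUL/MUL
t=2 i2,i3:mulh.MUL xor.ALU ; pair
t=3 i4:add.ALU ; RAW r1
t=4 i5,i6:sub.ALU st.MEM ; pair
t=5 i7:sub.ALU ; RAW r2
t=6 i8,i9:blt.BR add.ALU ; pair

CYCLES = 7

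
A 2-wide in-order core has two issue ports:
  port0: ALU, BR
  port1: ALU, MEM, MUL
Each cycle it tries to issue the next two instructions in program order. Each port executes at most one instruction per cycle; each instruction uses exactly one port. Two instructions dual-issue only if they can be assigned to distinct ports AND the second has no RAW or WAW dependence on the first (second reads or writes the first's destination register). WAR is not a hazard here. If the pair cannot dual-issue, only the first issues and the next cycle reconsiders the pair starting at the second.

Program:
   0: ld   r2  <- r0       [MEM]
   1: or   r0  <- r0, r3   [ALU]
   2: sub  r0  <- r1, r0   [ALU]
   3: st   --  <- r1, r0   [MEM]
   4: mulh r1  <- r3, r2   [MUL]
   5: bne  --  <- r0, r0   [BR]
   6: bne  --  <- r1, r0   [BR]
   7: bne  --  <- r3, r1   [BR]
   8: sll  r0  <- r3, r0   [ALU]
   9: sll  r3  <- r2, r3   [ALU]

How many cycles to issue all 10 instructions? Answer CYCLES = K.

CYCLES = 7

c0: i0&i1 ld;or  pair
c1: i2 sub  RAW r0
c2: i3 st  no-port MEM/MUL
c3: i4&i5 mulh;bne  pair
c4: i6 bne  no-port BR/BR
c5: i7&i8 bne;sll  pair
c6: i9 sll  tail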